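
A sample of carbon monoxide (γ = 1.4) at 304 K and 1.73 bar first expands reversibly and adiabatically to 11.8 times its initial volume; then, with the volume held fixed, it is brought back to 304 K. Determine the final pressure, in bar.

P₃ ≈ 0.147 bar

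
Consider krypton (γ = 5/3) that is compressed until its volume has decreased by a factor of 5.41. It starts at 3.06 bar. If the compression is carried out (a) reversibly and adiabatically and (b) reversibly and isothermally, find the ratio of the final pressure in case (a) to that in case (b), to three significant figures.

P_adiabatic / P_isothermal ≈ 3.08

Isothermal: P_b = P₁(V₁/V₂) = 3.06×5.41.
Adiabatic: P_a = P₁(V₁/V₂)^γ = 3.06×5.41^(5/3).
P_a/P_b = (V₁/V₂)^(γ−1) = 5.41^(2/3) = 3.082.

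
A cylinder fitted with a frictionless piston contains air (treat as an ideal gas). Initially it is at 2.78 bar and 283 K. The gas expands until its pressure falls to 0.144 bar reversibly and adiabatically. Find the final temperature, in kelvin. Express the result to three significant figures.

T₂ ≈ 121 K

Along an adiabat T P^((1−γ)/γ) is constant, so T₂ = T₁ (P₂/P₁)^((γ−1)/γ).
For a diatomic ideal gas γ = 7/5, so (γ−1)/γ = 2/7.
T₂ = 283 × (0.144/2.78)^(2/7) = 121.5 K.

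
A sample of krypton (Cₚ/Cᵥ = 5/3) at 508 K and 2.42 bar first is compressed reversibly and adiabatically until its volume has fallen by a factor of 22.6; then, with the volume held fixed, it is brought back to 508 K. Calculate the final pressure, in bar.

P₃ ≈ 54.7 bar

Adiabatic step (PV^γ = const): P₂ = 2.42×22.6^(5/3) = 437.2 bar; T₂ = 508×22.6^(2/3) = 4061 K.
Isochoric: P₃ = P₂(T₃/T₂) = 437.2 × (508/4061) = 54.69 bar.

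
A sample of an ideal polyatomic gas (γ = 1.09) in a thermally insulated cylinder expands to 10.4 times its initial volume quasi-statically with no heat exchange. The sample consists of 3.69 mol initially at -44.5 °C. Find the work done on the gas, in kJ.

W ≈ -14.8 kJ

Adiabatic: T₁V₁^(γ−1) = T₂V₂^(γ−1) ⇒ T₂ = T₁ (V₁/V₂)^(γ−1).
T₁ = -44.5 °C = 228.6 K.
T₂ = 228.6 × (1/10.4)^(0.09) = 185.2 K.
Q = 0, so ΔU = W_on_gas = nCᵥΔT with Cᵥ = R/(γ−1) = 92.38 J/(mol·K).
ΔU = 3.69 × 92.38 × (185.2 − 228.6) = -14810 J.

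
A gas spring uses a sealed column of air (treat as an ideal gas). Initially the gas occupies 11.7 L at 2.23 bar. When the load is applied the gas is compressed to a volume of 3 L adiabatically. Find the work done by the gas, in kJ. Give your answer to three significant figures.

γ = 7/5 for a diatomic ideal gas.
P₂ = P₁(V₁/V₂)^γ = 2.23×(11.7/3)^(7/5) = 14.99 bar.
For a reversible adiabat, W_by_gas = (P₁V₁ − P₂V₂)/(γ−1).
W_by = (223000×0.0117 − 1.499×10^6×0.003) / (2/5) = -4720 J.

W ≈ -4.72 kJ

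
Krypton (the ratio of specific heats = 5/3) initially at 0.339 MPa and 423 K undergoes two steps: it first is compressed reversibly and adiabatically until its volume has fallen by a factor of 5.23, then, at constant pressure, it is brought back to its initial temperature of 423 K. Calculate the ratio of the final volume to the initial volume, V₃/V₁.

Adiabatic step: V₂/V₁ = 0.1912; T₂ = T₁·5.23^(2/3) = 1275 K.
Isobaric step: V₃/V₂ = T₃/T₂ = 423/1275.
V₃/V₁ = (V₂/V₁)(V₃/V₂) = 0.1912 × (423/1275) = 0.06346.

V₃/V₁ ≈ 0.0635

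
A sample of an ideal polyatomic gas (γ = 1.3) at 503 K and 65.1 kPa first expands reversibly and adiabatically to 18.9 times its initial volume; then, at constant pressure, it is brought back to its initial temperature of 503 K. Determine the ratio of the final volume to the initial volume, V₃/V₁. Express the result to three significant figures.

V₃/V₁ ≈ 45.6

Adiabatic step: V₂/V₁ = 18.9; T₂ = T₁·(1/18.9)^(0.3) = 208.3 K.
Isobaric step: V₃/V₂ = T₃/T₂ = 503/208.3.
V₃/V₁ = (V₂/V₁)(V₃/V₂) = 18.9 × (503/208.3) = 45.65.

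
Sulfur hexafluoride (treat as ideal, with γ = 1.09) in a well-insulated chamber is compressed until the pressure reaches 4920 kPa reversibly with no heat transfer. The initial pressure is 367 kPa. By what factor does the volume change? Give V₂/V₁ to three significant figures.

From PV^γ = const, V₂/V₁ = (P₁/P₂)^(1/γ).
V₂/V₁ = (367/4920)^(0.917) = 0.09242.

V₂/V₁ ≈ 0.0924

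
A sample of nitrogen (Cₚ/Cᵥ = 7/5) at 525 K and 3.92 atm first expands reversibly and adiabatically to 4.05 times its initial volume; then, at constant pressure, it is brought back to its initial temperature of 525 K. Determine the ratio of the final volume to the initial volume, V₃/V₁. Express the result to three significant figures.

Adiabatic step: V₂/V₁ = 4.05; T₂ = T₁·(1/4.05)^(2/5) = 300 K.
Isobaric step: V₃/V₂ = T₃/T₂ = 525/300.
V₃/V₁ = (V₂/V₁)(V₃/V₂) = 4.05 × (525/300) = 7.087.

V₃/V₁ ≈ 7.09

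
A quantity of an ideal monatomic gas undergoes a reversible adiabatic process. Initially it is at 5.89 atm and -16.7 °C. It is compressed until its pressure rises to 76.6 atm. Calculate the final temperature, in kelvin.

Along an adiabat T P^((1−γ)/γ) is constant, so T₂ = T₁ (P₂/P₁)^((γ−1)/γ).
For a monatomic ideal gas γ = 5/3, so (γ−1)/γ = 2/5.
T₁ = -16.7 °C = 256.4 K.
T₂ = 256.4 × (76.6/5.89)^(2/5) = 715.6 K.

T₂ ≈ 716 K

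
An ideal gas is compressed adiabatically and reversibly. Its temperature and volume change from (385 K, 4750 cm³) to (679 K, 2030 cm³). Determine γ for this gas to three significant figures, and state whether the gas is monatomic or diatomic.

TV^(γ−1) = const ⇒ γ − 1 = ln(T₂/T₁) / ln(V₁/V₂).
γ = 1 + ln(679/385) / ln(4750/2030) = 1.667.
γ ≈ 1.67 is close to 5/3, so the gas is monatomic.

γ ≈ 1.67; monatomic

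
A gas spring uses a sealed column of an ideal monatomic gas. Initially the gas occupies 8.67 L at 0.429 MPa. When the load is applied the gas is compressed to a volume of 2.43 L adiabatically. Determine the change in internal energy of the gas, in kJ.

ΔU ≈ 7.45 kJ

γ = 5/3 for a monatomic ideal gas.
P₂ = P₁(V₁/V₂)^γ = 0.429×(8.67/2.43)^(5/3) = 3.574 MPa.
For a reversible adiabat, W_by_gas = (P₁V₁ − P₂V₂)/(γ−1).
W_by = (429000×0.00867 − 3.574×10^6×0.00243) / (2/3) = -7448 J.
Q = 0 ⇒ ΔU = −W_by = 7448 J.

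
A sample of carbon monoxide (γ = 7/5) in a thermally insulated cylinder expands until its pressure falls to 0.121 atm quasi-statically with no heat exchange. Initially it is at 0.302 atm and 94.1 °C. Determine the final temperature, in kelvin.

Adiabatic: T₂/T₁ = (P₂/P₁)^((γ−1)/γ).
T₁ = 94.1 °C = 367.2 K.
T₂ = 367.2 × (0.121/0.302)^(2/7) = 282.8 K.

T₂ ≈ 283 K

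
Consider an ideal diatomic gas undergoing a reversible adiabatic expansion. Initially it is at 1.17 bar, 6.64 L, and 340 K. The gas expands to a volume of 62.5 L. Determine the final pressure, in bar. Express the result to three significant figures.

Adiabatic: P₁V₁^γ = P₂V₂^γ ⇒ P₂ = P₁ (V₁/V₂)^γ.
γ = 7/5 for a diatomic ideal gas.
P₂ = 1.17 × (6.64/62.5)^(7/5) = 0.0507 bar.

P₂ ≈ 0.0507 bar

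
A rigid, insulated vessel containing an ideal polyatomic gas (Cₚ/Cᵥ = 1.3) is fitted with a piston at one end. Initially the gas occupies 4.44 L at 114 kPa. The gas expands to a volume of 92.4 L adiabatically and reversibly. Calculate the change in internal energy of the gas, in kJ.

P₂ = P₁(V₁/V₂)^γ = 114×(4.44/92.4)^(1.3) = 2.204 kPa.
For a reversible adiabat, W_by_gas = (P₁V₁ − P₂V₂)/(γ−1).
W_by = (114000×0.00444 − 2204×0.0924) / (0.3) = 1008 J.
Q = 0 ⇒ ΔU = −W_by = -1008 J.

ΔU ≈ -1.01 kJ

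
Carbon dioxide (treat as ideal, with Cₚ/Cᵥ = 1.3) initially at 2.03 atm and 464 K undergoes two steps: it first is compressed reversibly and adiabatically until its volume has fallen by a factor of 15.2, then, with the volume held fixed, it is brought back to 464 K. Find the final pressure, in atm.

Adiabatic step (PV^γ = const): P₂ = 2.03×15.2^(1.3) = 69.81 atm; T₂ = 464×15.2^(0.3) = 1050 K.
Isochoric: P₃ = P₂(T₃/T₂) = 69.81 × (464/1050) = 30.86 atm.

P₃ ≈ 30.9 atm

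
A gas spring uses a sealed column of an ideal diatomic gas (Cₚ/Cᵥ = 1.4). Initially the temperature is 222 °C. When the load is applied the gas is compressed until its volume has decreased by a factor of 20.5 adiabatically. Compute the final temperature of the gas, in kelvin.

Adiabatic: T₁V₁^(γ−1) = T₂V₂^(γ−1) ⇒ T₂ = T₁ (V₁/V₂)^(γ−1).
T₁ = 222 °C = 495.1 K.
T₂ = 495.1 × 20.5^(0.4) = 1657 K.

T₂ ≈ 1660 K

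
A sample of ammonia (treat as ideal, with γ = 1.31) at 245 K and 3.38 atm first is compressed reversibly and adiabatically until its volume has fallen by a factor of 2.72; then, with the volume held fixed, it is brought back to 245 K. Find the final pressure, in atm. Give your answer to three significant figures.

Adiabatic step (PV^γ = const): P₂ = 3.38×2.72^(1.31) = 12.54 atm; T₂ = 245×2.72^(0.31) = 334.1 K.
Isochoric: P₃ = P₂(T₃/T₂) = 12.54 × (245/334.1) = 9.194 atm.

P₃ ≈ 9.19 atm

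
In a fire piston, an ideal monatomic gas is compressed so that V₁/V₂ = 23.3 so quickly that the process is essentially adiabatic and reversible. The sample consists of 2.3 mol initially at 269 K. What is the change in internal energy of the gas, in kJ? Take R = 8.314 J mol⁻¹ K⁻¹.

ΔU ≈ 55.2 kJ

For a reversible adiabat TV^(γ−1) is constant, so T₂ = T₁ (V₁/V₂)^(γ−1).
γ = 5/3 for a monatomic ideal gas, so γ−1 = 2/3.
T₂ = 269 × 23.3^(2/3) = 2194 K.
Q = 0, so ΔU = W_on_gas = nCᵥΔT with Cᵥ = R/(γ−1) = 12.47 J/(mol·K).
ΔU = 2.3 × 12.47 × (2194 − 269) = 55230 J.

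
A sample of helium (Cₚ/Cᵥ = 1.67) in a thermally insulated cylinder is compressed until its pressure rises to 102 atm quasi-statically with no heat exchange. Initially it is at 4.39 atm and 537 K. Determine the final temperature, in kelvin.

Adiabatic: T₂/T₁ = (P₂/P₁)^((γ−1)/γ).
T₂ = 537 × (102/4.39)^(0.401) = 1897 K.

T₂ ≈ 1900 K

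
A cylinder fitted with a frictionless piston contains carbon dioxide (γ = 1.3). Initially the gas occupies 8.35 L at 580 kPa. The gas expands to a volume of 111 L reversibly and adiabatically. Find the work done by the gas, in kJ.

P₂ = P₁(V₁/V₂)^γ = 580×(8.35/111)^(1.3) = 20.08 kPa.
For a reversible adiabat, W_by_gas = (P₁V₁ − P₂V₂)/(γ−1).
W_by = (580000×0.00835 − 20080×0.111) / (0.3) = 8715 J.

W ≈ 8.71 kJ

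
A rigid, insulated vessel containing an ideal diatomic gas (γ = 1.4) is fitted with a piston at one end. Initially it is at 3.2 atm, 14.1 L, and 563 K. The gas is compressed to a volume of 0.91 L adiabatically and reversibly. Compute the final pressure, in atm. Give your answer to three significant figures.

P₂ ≈ 148 atm

Adiabatic: P₁V₁^γ = P₂V₂^γ ⇒ P₂ = P₁ (V₁/V₂)^γ.
P₂ = 3.2 × (14.1/0.91)^(1.4) = 148.4 atm.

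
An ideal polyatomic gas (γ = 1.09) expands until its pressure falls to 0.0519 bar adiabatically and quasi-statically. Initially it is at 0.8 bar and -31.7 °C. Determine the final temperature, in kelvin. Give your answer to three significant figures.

T₂ ≈ 193 K

Adiabatic: T₂/T₁ = (P₂/P₁)^((γ−1)/γ).
T₁ = -31.7 °C = 241.4 K.
T₂ = 241.4 × (0.0519/0.8)^(0.0826) = 192.6 K.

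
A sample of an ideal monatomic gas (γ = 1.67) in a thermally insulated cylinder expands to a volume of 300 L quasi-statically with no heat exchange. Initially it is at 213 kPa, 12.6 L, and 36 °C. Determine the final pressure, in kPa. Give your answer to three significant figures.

P₂ ≈ 1.07 kPa

Adiabatic: P₁V₁^γ = P₂V₂^γ ⇒ P₂ = P₁ (V₁/V₂)^γ.
P₂ = 213 × (12.6/300)^(1.67) = 1.07 kPa.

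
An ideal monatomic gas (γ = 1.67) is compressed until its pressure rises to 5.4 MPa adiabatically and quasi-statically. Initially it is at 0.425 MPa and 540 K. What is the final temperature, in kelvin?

Along an adiabat T P^((1−γ)/γ) is constant, so T₂ = T₁ (P₂/P₁)^((γ−1)/γ).
T₂ = 540 × (5.4/0.425)^(0.401) = 1497 K.

T₂ ≈ 1500 K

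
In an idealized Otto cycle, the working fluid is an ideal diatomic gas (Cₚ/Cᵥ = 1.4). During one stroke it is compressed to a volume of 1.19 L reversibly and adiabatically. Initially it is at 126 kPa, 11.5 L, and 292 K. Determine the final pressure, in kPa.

P₂ ≈ 3020 kPa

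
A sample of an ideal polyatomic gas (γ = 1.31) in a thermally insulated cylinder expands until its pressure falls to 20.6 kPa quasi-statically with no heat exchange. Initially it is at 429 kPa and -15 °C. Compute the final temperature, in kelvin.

T₂ ≈ 126 K

Adiabatic: T₂/T₁ = (P₂/P₁)^((γ−1)/γ).
T₁ = -15 °C = 258.1 K.
T₂ = 258.1 × (20.6/429)^(0.237) = 125.8 K.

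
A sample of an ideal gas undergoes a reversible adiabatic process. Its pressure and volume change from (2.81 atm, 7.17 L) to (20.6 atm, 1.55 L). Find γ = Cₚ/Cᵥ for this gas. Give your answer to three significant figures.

γ ≈ 1.30

PV^γ = const ⇒ γ = ln(P₂/P₁) / ln(V₁/V₂).
γ = ln(20.6/2.81) / ln(7.17/1.55) = 1.301.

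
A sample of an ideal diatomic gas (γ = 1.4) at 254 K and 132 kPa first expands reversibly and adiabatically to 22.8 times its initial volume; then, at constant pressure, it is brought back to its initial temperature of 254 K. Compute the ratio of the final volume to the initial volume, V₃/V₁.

Adiabatic step: V₂/V₁ = 22.8; T₂ = T₁·(1/22.8)^(0.4) = 72.72 K.
Isobaric step: V₃/V₂ = T₃/T₂ = 254/72.72.
V₃/V₁ = (V₂/V₁)(V₃/V₂) = 22.8 × (254/72.72) = 79.64.

V₃/V₁ ≈ 79.6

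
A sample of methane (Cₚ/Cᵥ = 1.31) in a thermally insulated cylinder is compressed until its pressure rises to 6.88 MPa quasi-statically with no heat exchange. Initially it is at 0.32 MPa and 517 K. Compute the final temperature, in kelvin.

T₂ ≈ 1070 K

Along an adiabat T P^((1−γ)/γ) is constant, so T₂ = T₁ (P₂/P₁)^((γ−1)/γ).
T₂ = 517 × (6.88/0.32)^(0.237) = 1069 K.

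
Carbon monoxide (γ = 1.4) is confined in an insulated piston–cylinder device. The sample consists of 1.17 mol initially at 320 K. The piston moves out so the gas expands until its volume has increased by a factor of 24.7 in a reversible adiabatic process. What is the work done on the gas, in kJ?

W ≈ -5.62 kJ

For a reversible adiabat TV^(γ−1) is constant, so T₂ = T₁ (V₁/V₂)^(γ−1).
T₂ = 320 × (1/24.7)^(0.4) = 88.73 K.
Q = 0, so ΔU = W_on_gas = nCᵥΔT with Cᵥ = R/(γ−1) = 20.79 J/(mol·K).
ΔU = 1.17 × 20.79 × (88.73 − 320) = -5624 J.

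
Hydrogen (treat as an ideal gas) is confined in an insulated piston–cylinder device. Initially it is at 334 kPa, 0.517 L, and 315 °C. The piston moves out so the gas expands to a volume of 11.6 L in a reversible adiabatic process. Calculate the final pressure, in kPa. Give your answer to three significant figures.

P₂ ≈ 4.29 kPa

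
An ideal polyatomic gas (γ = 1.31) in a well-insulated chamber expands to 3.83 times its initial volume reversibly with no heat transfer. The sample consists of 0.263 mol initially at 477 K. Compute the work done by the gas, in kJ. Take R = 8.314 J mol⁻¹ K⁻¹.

W ≈ 1.15 kJ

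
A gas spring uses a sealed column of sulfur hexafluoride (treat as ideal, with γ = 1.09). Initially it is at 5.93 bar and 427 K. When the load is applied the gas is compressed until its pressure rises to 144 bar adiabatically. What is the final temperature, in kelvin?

Adiabatic: T₂/T₁ = (P₂/P₁)^((γ−1)/γ).
T₂ = 427 × (144/5.93)^(0.0826) = 555.7 K.

T₂ ≈ 556 K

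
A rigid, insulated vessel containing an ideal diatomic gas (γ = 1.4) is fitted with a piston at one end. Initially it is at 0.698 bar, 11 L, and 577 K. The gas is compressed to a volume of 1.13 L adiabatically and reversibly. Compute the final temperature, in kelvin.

T₂ ≈ 1430 K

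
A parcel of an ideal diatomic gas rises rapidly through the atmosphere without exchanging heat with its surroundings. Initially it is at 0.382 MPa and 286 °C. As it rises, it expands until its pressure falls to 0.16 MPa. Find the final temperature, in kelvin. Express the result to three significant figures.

Along an adiabat T P^((1−γ)/γ) is constant, so T₂ = T₁ (P₂/P₁)^((γ−1)/γ).
For a diatomic ideal gas γ = 7/5, so (γ−1)/γ = 2/7.
T₁ = 286 °C = 559.1 K.
T₂ = 559.1 × (0.16/0.382)^(2/7) = 436.1 K.

T₂ ≈ 436 K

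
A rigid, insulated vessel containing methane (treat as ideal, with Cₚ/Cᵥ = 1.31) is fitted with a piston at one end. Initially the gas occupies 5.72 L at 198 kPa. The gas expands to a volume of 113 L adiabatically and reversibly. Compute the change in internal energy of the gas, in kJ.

ΔU ≈ -2.20 kJ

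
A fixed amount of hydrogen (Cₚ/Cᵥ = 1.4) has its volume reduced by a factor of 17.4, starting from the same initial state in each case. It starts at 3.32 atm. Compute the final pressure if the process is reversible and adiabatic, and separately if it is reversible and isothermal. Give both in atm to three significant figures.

adiabatic: 181 atm; isothermal: 57.8 atm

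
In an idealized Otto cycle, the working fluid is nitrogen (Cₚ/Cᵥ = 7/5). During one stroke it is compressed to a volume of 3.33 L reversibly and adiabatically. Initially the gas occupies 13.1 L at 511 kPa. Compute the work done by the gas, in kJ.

W ≈ -12.2 kJ

P₂ = P₁(V₁/V₂)^γ = 511×(13.1/3.33)^(7/5) = 3477 kPa.
For a reversible adiabat, W_by_gas = (P₁V₁ − P₂V₂)/(γ−1).
W_by = (511000×0.0131 − 3.477×10^6×0.00333) / (2/5) = -12210 J.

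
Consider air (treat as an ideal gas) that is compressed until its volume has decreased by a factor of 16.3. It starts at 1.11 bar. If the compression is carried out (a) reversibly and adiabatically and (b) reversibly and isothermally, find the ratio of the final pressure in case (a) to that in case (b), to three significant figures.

For a diatomic ideal gas γ = 7/5.
Isothermal: P_b = P₁(V₁/V₂) = 1.11×16.3.
Adiabatic: P_a = P₁(V₁/V₂)^γ = 1.11×16.3^(7/5).
P_a/P_b = (V₁/V₂)^(γ−1) = 16.3^(2/5) = 3.054.

P_adiabatic / P_isothermal ≈ 3.05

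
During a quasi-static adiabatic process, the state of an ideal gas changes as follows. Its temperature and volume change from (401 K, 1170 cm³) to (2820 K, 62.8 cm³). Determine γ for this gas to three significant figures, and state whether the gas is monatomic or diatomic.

γ ≈ 1.67; monatomic

TV^(γ−1) = const ⇒ γ − 1 = ln(T₂/T₁) / ln(V₁/V₂).
γ = 1 + ln(2820/401) / ln(1170/62.8) = 1.667.
γ ≈ 1.67 is close to 5/3, so the gas is monatomic.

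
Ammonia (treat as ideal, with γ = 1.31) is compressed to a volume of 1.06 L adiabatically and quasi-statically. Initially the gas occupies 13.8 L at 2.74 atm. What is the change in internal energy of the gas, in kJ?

ΔU ≈ 15.0 kJ

P₂ = P₁(V₁/V₂)^γ = 2.74×(13.8/1.06)^(1.31) = 79.04 atm.
For a reversible adiabat, W_by_gas = (P₁V₁ − P₂V₂)/(γ−1).
W_by = (277600×0.0138 − 8.009×10^6×0.00106) / (0.31) = -15030 J.
Q = 0 ⇒ ΔU = −W_by = 15030 J.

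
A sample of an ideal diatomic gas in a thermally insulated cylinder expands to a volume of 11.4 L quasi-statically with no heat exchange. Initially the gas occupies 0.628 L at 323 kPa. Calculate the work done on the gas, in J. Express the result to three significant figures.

γ = 7/5 for a diatomic ideal gas.
P₂ = P₁(V₁/V₂)^γ = 323×(0.628/11.4)^(7/5) = 5.581 kPa.
For a reversible adiabat, W_by_gas = (P₁V₁ − P₂V₂)/(γ−1).
W_by = (323000×0.000628 − 5581×0.0114) / (2/5) = 348.1 J.
W_on_gas = −W_by = -348.1 J.

W ≈ -348 J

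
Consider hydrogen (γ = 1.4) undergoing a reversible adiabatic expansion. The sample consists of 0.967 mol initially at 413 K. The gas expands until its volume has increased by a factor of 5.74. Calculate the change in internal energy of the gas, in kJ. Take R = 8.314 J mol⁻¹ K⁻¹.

ΔU ≈ -4.17 kJ

For a reversible adiabat TV^(γ−1) is constant, so T₂ = T₁ (V₁/V₂)^(γ−1).
T₂ = 413 × (1/5.74)^(0.4) = 205.3 K.
Q = 0, so ΔU = W_on_gas = nCᵥΔT with Cᵥ = R/(γ−1) = 20.79 J/(mol·K).
ΔU = 0.967 × 20.79 × (205.3 − 413) = -4175 J.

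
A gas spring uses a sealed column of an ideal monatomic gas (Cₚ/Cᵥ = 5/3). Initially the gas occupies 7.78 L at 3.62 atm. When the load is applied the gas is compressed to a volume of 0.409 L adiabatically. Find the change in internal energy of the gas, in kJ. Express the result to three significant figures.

ΔU ≈ 26.2 kJ

P₂ = P₁(V₁/V₂)^γ = 3.62×(7.78/0.409)^(5/3) = 490.7 atm.
For a reversible adiabat, W_by_gas = (P₁V₁ − P₂V₂)/(γ−1).
W_by = (366800×0.00778 − 4.972×10^7×0.000409) / (2/3) = -26220 J.
Q = 0 ⇒ ΔU = −W_by = 26220 J.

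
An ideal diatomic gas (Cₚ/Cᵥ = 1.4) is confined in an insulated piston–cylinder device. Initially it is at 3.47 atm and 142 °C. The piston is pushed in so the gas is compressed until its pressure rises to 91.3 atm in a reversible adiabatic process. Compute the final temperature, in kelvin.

Along an adiabat T P^((1−γ)/γ) is constant, so T₂ = T₁ (P₂/P₁)^((γ−1)/γ).
T₁ = 142 °C = 415.1 K.
T₂ = 415.1 × (91.3/3.47)^(0.286) = 1057 K.

T₂ ≈ 1060 K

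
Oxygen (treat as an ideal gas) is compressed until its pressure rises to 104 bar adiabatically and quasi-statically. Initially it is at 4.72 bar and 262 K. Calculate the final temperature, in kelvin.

Adiabatic: T₂/T₁ = (P₂/P₁)^((γ−1)/γ).
For a diatomic ideal gas γ = 7/5, so (γ−1)/γ = 2/7.
T₂ = 262 × (104/4.72)^(2/7) = 633.9 K.

T₂ ≈ 634 K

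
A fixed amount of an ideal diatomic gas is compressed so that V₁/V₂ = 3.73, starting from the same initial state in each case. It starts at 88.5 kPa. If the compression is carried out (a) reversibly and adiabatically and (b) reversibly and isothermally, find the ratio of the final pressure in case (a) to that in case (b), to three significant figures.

P_adiabatic / P_isothermal ≈ 1.69

For a diatomic ideal gas γ = 7/5.
Isothermal: P_b = P₁(V₁/V₂) = 88.5×3.73.
Adiabatic: P_a = P₁(V₁/V₂)^γ = 88.5×3.73^(7/5).
P_a/P_b = (V₁/V₂)^(γ−1) = 3.73^(2/5) = 1.693.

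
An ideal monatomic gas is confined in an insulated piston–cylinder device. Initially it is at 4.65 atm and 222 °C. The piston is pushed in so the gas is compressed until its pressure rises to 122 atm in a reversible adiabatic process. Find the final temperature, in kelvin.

T₂ ≈ 1830 K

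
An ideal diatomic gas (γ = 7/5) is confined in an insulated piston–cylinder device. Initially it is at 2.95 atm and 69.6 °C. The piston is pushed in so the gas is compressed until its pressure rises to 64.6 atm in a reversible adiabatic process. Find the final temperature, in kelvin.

Adiabatic: T₂/T₁ = (P₂/P₁)^((γ−1)/γ).
T₁ = 69.6 °C = 342.8 K.
T₂ = 342.8 × (64.6/2.95)^(2/7) = 827.9 K.

T₂ ≈ 828 K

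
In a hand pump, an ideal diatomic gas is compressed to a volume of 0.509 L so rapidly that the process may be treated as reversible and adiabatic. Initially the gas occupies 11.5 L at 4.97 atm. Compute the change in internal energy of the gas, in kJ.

γ = 7/5 for a diatomic ideal gas.
P₂ = P₁(V₁/V₂)^γ = 4.97×(11.5/0.509)^(7/5) = 390.8 atm.
For a reversible adiabat, W_by_gas = (P₁V₁ − P₂V₂)/(γ−1).
W_by = (503600×0.0115 − 3.96×10^7×0.000509) / (2/5) = -35910 J.
Q = 0 ⇒ ΔU = −W_by = 35910 J.

ΔU ≈ 35.9 kJ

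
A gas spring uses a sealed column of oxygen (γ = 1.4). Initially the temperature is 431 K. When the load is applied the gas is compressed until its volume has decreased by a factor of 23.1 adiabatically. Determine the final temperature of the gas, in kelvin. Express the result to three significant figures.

Adiabatic: T₁V₁^(γ−1) = T₂V₂^(γ−1) ⇒ T₂ = T₁ (V₁/V₂)^(γ−1).
T₂ = 431 × 23.1^(0.4) = 1513 K.

T₂ ≈ 1510 K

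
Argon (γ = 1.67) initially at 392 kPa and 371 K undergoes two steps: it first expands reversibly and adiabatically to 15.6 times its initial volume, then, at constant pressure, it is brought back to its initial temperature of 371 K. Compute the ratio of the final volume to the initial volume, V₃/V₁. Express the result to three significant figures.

Adiabatic step: V₂/V₁ = 15.6; T₂ = T₁·(1/15.6)^(0.67) = 58.88 K.
Isobaric step: V₃/V₂ = T₃/T₂ = 371/58.88.
V₃/V₁ = (V₂/V₁)(V₃/V₂) = 15.6 × (371/58.88) = 98.29.

V₃/V₁ ≈ 98.3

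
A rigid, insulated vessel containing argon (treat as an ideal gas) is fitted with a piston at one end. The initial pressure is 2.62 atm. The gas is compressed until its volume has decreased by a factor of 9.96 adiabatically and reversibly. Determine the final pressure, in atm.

P₂ ≈ 121 atm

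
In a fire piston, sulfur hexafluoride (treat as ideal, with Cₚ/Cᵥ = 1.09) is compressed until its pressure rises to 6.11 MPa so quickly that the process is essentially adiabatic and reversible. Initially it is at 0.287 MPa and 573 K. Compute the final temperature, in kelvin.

Adiabatic: T₂/T₁ = (P₂/P₁)^((γ−1)/γ).
T₂ = 573 × (6.11/0.287)^(0.0826) = 737.6 K.

T₂ ≈ 738 K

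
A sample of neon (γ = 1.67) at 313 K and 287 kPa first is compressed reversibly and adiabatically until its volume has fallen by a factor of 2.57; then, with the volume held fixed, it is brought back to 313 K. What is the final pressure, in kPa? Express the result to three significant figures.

P₃ ≈ 738 kPa

Adiabatic step (PV^γ = const): P₂ = 287×2.57^(1.67) = 1388 kPa; T₂ = 313×2.57^(0.67) = 589.1 K.
Isochoric: P₃ = P₂(T₃/T₂) = 1388 × (313/589.1) = 737.6 kPa.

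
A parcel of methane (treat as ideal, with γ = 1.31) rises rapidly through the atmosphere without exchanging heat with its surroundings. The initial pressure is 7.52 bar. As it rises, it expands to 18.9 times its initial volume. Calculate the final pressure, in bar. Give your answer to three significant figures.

Since PV^γ is constant along a reversible adiabat, P₂ = P₁ (V₁/V₂)^γ.
P₂ = 7.52 × (1/18.9)^(1.31) = 0.16 bar.

P₂ ≈ 0.160 bar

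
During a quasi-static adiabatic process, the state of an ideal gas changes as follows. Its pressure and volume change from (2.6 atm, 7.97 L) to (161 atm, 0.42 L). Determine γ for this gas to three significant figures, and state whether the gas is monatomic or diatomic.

PV^γ = const ⇒ γ = ln(P₂/P₁) / ln(V₁/V₂).
γ = ln(161/2.6) / ln(7.97/0.42) = 1.402.
γ ≈ 1.40 is close to 7/5, so the gas is diatomic.

γ ≈ 1.40; diatomic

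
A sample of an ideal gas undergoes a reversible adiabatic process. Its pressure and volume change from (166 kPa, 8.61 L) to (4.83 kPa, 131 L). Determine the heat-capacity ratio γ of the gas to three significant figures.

PV^γ = const ⇒ γ = ln(P₂/P₁) / ln(V₁/V₂).
γ = ln(4.83/166) / ln(8.61/131) = 1.299.

γ ≈ 1.30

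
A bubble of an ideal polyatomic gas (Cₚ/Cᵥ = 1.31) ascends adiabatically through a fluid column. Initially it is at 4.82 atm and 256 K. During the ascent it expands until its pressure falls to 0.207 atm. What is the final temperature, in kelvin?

Adiabatic: T₂/T₁ = (P₂/P₁)^((γ−1)/γ).
T₂ = 256 × (0.207/4.82)^(0.237) = 121.5 K.

T₂ ≈ 122 K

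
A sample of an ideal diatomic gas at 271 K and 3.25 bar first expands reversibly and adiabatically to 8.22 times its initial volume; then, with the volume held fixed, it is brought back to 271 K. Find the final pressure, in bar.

P₃ ≈ 0.395 bar

For a diatomic ideal gas γ = 7/5.
Adiabatic step (PV^γ = const): P₂ = 3.25×(1/8.22)^(7/5) = 0.1702 bar; T₂ = 271×(1/8.22)^(2/5) = 116.7 K.
Isochoric: P₃ = P₂(T₃/T₂) = 0.1702 × (271/116.7) = 0.3954 bar.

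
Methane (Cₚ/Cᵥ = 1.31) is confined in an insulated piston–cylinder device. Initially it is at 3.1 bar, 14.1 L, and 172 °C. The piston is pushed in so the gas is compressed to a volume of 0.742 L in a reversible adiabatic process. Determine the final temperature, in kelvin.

T₂ ≈ 1110 K

Adiabatic: T₁V₁^(γ−1) = T₂V₂^(γ−1) ⇒ T₂ = T₁ (V₁/V₂)^(γ−1).
T₁ = 172 °C = 445.1 K.
T₂ = 445.1 × (14.1/0.742)^(0.31) = 1109 K.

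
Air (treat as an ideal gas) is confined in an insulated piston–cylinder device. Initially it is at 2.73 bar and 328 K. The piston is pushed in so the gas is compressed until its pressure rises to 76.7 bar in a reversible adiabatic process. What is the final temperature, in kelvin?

T₂ ≈ 851 K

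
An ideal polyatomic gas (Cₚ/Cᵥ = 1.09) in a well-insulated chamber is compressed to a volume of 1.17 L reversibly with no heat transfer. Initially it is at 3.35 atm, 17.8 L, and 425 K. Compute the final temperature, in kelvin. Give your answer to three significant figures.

T₂ ≈ 543 K

Adiabatic: T₁V₁^(γ−1) = T₂V₂^(γ−1) ⇒ T₂ = T₁ (V₁/V₂)^(γ−1).
T₂ = 425 × (17.8/1.17)^(0.09) = 543 K.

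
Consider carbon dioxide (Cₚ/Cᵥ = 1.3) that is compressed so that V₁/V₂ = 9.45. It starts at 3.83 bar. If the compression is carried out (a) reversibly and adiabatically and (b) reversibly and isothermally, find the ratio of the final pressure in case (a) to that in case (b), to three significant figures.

P_adiabatic / P_isothermal ≈ 1.96

Isothermal: P_b = P₁(V₁/V₂) = 3.83×9.45.
Adiabatic: P_a = P₁(V₁/V₂)^γ = 3.83×9.45^(1.3).
P_a/P_b = (V₁/V₂)^(γ−1) = 9.45^(0.3) = 1.962.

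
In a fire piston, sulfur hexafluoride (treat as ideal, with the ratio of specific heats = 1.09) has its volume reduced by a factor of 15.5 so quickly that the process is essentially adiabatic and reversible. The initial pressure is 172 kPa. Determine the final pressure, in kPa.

P₂ ≈ 3410 kPa

Since PV^γ is constant along a reversible adiabat, P₂ = P₁ (V₁/V₂)^γ.
P₂ = 172 × 15.5^(1.09) = 3412 kPa.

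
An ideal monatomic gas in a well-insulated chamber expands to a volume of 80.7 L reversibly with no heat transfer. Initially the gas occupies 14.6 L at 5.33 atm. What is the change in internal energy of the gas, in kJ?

ΔU ≈ -8.04 kJ

γ = 5/3 for a monatomic ideal gas.
P₂ = P₁(V₁/V₂)^γ = 5.33×(14.6/80.7)^(5/3) = 0.3085 atm.
For a reversible adiabat, W_by_gas = (P₁V₁ − P₂V₂)/(γ−1).
W_by = (540100×0.0146 − 31250×0.0807) / (2/3) = 8044 J.
Q = 0 ⇒ ΔU = −W_by = -8044 J.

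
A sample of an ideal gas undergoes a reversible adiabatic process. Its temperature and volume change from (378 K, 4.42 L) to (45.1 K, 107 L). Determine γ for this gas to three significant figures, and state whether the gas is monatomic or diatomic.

γ ≈ 1.67; monatomic

TV^(γ−1) = const ⇒ γ − 1 = ln(T₂/T₁) / ln(V₁/V₂).
γ = 1 + ln(45.1/378) / ln(4.42/107) = 1.667.
γ ≈ 1.67 is close to 5/3, so the gas is monatomic.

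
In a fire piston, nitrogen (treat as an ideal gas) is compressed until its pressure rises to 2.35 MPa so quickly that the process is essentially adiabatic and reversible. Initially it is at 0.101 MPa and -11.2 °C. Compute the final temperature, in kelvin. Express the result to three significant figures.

T₂ ≈ 644 K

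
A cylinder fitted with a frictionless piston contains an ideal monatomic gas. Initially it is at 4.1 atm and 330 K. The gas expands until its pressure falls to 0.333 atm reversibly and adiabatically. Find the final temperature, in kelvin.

Adiabatic: T₂/T₁ = (P₂/P₁)^((γ−1)/γ).
For a monatomic ideal gas γ = 5/3, so (γ−1)/γ = 2/5.
T₂ = 330 × (0.333/4.1)^(2/5) = 120.9 K.

T₂ ≈ 121 K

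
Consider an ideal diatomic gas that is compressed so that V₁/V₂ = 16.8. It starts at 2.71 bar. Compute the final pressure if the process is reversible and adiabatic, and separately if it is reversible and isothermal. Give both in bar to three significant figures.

adiabatic: 141 bar; isothermal: 45.5 bar

For a diatomic ideal gas γ = 7/5.
Isothermal: P₂ = P₁(V₁/V₂) = 2.71×16.8 = 45.53 bar.
Adiabatic: P₂ = P₁(V₁/V₂)^γ = 2.71×16.8^(7/5) = 140.7 bar.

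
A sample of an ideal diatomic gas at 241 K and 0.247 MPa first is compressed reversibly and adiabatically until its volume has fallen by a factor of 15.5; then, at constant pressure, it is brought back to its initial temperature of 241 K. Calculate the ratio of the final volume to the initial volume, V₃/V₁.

V₃/V₁ ≈ 0.0216

For a diatomic ideal gas γ = 7/5.
Adiabatic step: V₂/V₁ = 0.06452; T₂ = T₁·15.5^(2/5) = 721.4 K.
Isobaric step: V₃/V₂ = T₃/T₂ = 241/721.4.
V₃/V₁ = (V₂/V₁)(V₃/V₂) = 0.06452 × (241/721.4) = 0.02155.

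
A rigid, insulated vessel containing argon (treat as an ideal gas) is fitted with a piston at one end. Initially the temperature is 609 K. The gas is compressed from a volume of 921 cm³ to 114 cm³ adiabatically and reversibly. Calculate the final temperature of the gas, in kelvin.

Adiabatic: T₁V₁^(γ−1) = T₂V₂^(γ−1) ⇒ T₂ = T₁ (V₁/V₂)^(γ−1).
For a monatomic ideal gas γ = 5/3, so γ−1 = 2/3.
T₂ = 609 × (921/114)^(2/3) = 2452 K.

T₂ ≈ 2450 K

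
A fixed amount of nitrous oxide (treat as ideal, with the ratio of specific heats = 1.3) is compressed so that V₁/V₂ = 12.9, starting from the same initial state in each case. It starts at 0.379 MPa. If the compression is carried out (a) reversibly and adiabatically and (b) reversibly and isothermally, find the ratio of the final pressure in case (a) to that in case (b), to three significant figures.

Isothermal: P_b = P₁(V₁/V₂) = 0.379×12.9.
Adiabatic: P_a = P₁(V₁/V₂)^γ = 0.379×12.9^(1.3).
P_a/P_b = (V₁/V₂)^(γ−1) = 12.9^(0.3) = 2.154.

P_adiabatic / P_isothermal ≈ 2.15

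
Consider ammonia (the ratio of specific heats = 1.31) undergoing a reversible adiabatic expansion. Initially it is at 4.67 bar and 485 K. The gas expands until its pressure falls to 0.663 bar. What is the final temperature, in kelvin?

T₂ ≈ 306 K

Along an adiabat T P^((1−γ)/γ) is constant, so T₂ = T₁ (P₂/P₁)^((γ−1)/γ).
T₂ = 485 × (0.663/4.67)^(0.237) = 305.6 K.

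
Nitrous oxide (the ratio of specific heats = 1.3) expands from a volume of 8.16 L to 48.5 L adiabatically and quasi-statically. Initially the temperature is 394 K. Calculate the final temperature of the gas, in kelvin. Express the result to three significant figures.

For a reversible adiabat TV^(γ−1) is constant, so T₂ = T₁ (V₁/V₂)^(γ−1).
T₂ = 394 × (8.16/48.5)^(0.3) = 230.8 K.

T₂ ≈ 231 K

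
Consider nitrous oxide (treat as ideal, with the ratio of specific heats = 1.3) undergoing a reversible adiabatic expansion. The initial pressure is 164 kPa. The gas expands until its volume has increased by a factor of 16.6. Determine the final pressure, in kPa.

P₂ ≈ 4.25 kPa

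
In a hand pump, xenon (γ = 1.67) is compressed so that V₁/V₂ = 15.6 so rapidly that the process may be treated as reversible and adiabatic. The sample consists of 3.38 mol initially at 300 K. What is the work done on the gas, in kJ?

For a reversible adiabat TV^(γ−1) is constant, so T₂ = T₁ (V₁/V₂)^(γ−1).
T₂ = 300 × 15.6^(0.67) = 1890 K.
Q = 0, so ΔU = W_on_gas = nCᵥΔT with Cᵥ = R/(γ−1) = 12.41 J/(mol·K).
ΔU = 3.38 × 12.41 × (1890 − 300) = 66700 J.

W ≈ 66.7 kJ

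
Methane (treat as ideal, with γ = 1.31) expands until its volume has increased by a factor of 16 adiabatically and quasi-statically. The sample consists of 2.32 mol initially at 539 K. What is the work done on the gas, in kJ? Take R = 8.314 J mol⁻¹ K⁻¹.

Adiabatic: T₁V₁^(γ−1) = T₂V₂^(γ−1) ⇒ T₂ = T₁ (V₁/V₂)^(γ−1).
T₂ = 539 × (1/16)^(0.31) = 228.2 K.
Q = 0, so ΔU = W_on_gas = nCᵥΔT with Cᵥ = R/(γ−1) = 26.82 J/(mol·K).
ΔU = 2.32 × 26.82 × (228.2 − 539) = -19340 J.

W ≈ -19.3 kJ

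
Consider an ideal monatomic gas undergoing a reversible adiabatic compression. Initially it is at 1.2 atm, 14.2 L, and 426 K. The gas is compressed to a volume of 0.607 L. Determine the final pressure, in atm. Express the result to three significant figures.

Adiabatic: P₁V₁^γ = P₂V₂^γ ⇒ P₂ = P₁ (V₁/V₂)^γ.
γ = 5/3 for a monatomic ideal gas.
P₂ = 1.2 × (14.2/0.607)^(5/3) = 229.6 atm.

P₂ ≈ 230 atm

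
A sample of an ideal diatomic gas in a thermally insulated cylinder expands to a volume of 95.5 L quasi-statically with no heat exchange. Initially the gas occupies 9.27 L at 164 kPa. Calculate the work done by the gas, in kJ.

W ≈ 2.31 kJ

γ = 7/5 for a diatomic ideal gas.
P₂ = P₁(V₁/V₂)^γ = 164×(9.27/95.5)^(7/5) = 6.263 kPa.
For a reversible adiabat, W_by_gas = (P₁V₁ − P₂V₂)/(γ−1).
W_by = (164000×0.00927 − 6263×0.0955) / (2/5) = 2306 J.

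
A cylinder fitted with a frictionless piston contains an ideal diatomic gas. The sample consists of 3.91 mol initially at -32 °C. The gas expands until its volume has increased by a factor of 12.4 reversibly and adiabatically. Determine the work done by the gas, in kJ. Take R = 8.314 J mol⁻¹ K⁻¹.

Adiabatic: T₁V₁^(γ−1) = T₂V₂^(γ−1) ⇒ T₂ = T₁ (V₁/V₂)^(γ−1).
γ = 7/5 for a diatomic ideal gas, so γ−1 = 2/5.
T₁ = -32 °C = 241.1 K.
T₂ = 241.1 × (1/12.4)^(2/5) = 88.09 K.
Q = 0, so ΔU = W_on_gas = nCᵥΔT with Cᵥ = R/(γ−1) = 20.79 J/(mol·K).
ΔU = 3.91 × 20.79 × (88.09 − 241.1) = -12440 J.
Work done by the gas = −ΔU = 12440 J.

W ≈ 12.4 kJ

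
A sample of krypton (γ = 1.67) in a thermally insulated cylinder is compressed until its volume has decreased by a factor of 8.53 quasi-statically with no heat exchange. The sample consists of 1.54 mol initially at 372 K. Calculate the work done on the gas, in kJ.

W ≈ 22.8 kJ

For a reversible adiabat TV^(γ−1) is constant, so T₂ = T₁ (V₁/V₂)^(γ−1).
T₂ = 372 × 8.53^(0.67) = 1564 K.
Q = 0, so ΔU = W_on_gas = nCᵥΔT with Cᵥ = R/(γ−1) = 12.41 J/(mol·K).
ΔU = 1.54 × 12.41 × (1564 − 372) = 22780 J.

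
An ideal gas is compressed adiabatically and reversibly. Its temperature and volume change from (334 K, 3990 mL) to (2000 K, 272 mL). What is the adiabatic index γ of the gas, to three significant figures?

TV^(γ−1) = const ⇒ γ − 1 = ln(T₂/T₁) / ln(V₁/V₂).
γ = 1 + ln(2000/334) / ln(3990/272) = 1.666.

γ ≈ 1.67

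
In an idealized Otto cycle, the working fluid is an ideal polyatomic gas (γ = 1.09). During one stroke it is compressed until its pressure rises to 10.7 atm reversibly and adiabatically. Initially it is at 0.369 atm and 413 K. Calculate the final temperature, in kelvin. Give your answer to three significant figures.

T₂ ≈ 545 K

Along an adiabat T P^((1−γ)/γ) is constant, so T₂ = T₁ (P₂/P₁)^((γ−1)/γ).
T₂ = 413 × (10.7/0.369)^(0.0826) = 545.4 K.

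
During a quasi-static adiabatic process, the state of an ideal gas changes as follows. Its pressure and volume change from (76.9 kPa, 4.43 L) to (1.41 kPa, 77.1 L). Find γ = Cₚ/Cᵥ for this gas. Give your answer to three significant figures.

γ ≈ 1.40

PV^γ = const ⇒ γ = ln(P₂/P₁) / ln(V₁/V₂).
γ = ln(1.41/76.9) / ln(4.43/77.1) = 1.4.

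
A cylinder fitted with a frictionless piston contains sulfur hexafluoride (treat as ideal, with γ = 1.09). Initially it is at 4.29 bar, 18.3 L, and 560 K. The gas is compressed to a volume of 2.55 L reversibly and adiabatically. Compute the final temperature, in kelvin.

Adiabatic: T₁V₁^(γ−1) = T₂V₂^(γ−1) ⇒ T₂ = T₁ (V₁/V₂)^(γ−1).
T₂ = 560 × (18.3/2.55)^(0.09) = 668.7 K.

T₂ ≈ 669 K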